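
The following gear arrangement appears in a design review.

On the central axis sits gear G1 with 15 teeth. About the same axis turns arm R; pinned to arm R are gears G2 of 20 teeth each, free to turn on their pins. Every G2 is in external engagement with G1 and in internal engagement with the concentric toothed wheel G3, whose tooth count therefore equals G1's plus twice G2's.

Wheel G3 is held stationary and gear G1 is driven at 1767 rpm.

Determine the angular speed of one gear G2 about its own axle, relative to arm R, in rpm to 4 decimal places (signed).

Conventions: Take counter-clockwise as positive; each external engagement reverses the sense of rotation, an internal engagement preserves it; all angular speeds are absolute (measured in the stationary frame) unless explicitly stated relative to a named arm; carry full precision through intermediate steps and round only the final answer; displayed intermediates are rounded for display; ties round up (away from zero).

-1041.2679 rpm

class = planetary set [G3 = 15+2·20 = 55; Willis about the carrier]
normalise by the input: solve with ω_sun = 1, then scale by 1767 rpm
ring teeth: 15 + 2·20 = 55
15(ω_sun−ω_arm) = −55(ω_ring−ω_arm),  ω_ring = 0, ω_sun = 1
15(1−ω_arm) = −55(0−ω_arm)  ⇒  70·ω_arm = 15  ⇒  ω_arm = 3/14
sun–planet mesh: 15·(1−3/14) = −20·(ω_p−ω_arm)  ⇒  ω_p−ω_arm = -33/56
scale: ω_p−ω_arm = -33/56 × 1767 rpm = -1041.2679 rpm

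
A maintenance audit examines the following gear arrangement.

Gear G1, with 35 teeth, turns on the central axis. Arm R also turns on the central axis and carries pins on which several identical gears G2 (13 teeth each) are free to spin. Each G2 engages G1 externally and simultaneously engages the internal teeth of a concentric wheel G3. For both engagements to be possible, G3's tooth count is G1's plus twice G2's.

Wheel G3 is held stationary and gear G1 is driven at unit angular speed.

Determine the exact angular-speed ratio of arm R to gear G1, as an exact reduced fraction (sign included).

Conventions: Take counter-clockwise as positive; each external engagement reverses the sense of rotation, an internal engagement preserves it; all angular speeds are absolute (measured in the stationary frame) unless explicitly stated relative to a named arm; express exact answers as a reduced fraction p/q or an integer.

35/96

recognized (axles ride arm R): planetary set, 35/13/61 teeth
ring teeth: 35 + 2·13 = 61
35(ω_sun−ω_arm) = −61(ω_ring−ω_arm),  ω_ring = 0, ω_sun = 1
35(1−ω_arm) = −61(0−ω_arm)  ⇒  96·ω_arm = 35  ⇒  ω_arm = 35/96
ω_out/ω_in = 35/96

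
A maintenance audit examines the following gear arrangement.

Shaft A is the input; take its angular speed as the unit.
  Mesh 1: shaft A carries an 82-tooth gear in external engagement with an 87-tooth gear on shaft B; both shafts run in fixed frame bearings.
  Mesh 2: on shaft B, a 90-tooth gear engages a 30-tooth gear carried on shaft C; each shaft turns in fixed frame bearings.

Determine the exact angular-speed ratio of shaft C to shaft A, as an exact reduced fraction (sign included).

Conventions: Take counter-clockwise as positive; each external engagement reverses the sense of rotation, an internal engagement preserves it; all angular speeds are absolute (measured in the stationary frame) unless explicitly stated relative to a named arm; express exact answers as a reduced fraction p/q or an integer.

82/29

class = fixed-axis compound train [2 meshes; 2 ratios multiply, 2 sense flips]
mesh 1 [82T→87T]: running ratio 82/87, sense −
mesh 2 [90T→30T]: running ratio 82/29, sense +
ω_out/ω_in = 82/29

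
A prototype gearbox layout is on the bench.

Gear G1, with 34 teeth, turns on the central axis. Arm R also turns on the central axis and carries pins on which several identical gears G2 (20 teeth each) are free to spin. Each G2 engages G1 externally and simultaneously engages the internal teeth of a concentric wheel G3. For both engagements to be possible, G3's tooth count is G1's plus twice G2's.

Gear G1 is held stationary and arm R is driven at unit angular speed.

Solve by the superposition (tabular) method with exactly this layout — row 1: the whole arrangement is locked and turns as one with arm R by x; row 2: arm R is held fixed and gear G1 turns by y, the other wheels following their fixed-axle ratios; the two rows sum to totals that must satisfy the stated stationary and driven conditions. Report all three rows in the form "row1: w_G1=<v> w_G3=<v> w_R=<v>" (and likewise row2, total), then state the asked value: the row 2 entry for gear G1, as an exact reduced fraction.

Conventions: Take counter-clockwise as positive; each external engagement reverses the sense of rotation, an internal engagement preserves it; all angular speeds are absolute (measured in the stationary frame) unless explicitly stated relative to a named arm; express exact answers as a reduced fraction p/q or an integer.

topology: planetary set — G1 34T / G2 20T / G3 74T, arm = carrier (Willis)
row 1 — lock + rotate with arm: ω_sun = ω_ring = ω_arm = x
superposition row 2 [arm held]: sun y, ring −(34/74)·y, arm 0
boundary: total ω_sun = x + y = 0 and total ω_arm = x = 1  ⇒  y = -1, x = 1
row 2 ring = −(34/74)·(-1) = 17/37
totals (row 1 + row 2): sun 1 + (-1) = 0, ring 1 + 17/37 = 54/37, arm 1 + 0 = 1
asked cell (row2, sun) = -1

row1: w_G1=1 w_G3=1 w_R=1
row2: w_G1=-1 w_G3=17/37 w_R=0
total: w_G1=0 w_G3=54/37 w_R=1
asked value: -1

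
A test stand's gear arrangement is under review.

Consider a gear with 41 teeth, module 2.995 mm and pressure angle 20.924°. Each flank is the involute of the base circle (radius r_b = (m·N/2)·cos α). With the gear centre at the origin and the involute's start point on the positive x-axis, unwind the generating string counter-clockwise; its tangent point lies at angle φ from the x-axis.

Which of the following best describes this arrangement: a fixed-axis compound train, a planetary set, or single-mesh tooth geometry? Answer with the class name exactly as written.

single-mesh tooth geometry

single-mesh involute tooth geometry (41T wheel at module 2.995)
classification: single-mesh tooth geometry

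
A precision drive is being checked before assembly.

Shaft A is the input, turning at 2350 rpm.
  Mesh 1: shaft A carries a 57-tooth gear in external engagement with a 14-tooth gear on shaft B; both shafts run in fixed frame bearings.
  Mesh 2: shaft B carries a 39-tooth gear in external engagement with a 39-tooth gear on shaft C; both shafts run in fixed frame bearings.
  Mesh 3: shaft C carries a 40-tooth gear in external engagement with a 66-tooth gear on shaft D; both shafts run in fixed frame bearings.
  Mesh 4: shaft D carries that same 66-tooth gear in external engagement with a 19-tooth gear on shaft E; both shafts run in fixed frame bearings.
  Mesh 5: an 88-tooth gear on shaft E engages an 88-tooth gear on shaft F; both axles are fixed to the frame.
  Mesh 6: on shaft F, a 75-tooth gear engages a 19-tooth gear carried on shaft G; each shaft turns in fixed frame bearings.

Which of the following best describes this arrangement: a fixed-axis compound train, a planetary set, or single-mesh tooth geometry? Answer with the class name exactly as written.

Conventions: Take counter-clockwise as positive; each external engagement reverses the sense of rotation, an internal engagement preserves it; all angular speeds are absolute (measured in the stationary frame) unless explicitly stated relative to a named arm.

topology: fixed-axis compound train — 6 meshes, A→G
classification: fixed-axis compound train

fixed-axis compound train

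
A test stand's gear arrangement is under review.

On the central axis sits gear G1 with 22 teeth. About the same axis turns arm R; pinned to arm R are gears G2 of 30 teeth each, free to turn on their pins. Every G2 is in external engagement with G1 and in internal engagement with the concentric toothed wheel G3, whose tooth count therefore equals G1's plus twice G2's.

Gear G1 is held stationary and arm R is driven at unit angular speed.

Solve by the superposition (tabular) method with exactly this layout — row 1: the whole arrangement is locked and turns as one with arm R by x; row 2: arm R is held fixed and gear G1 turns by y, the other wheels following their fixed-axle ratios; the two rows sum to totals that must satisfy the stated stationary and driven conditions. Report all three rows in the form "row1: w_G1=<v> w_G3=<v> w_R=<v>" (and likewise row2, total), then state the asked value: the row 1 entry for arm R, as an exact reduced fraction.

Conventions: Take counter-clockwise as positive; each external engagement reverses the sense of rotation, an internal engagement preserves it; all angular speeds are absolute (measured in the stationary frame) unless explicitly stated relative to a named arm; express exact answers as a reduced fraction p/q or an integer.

row1: w_G1=1 w_G3=1 w_R=1
row2: w_G1=-1 w_G3=11/41 w_R=0
total: w_G1=0 w_G3=52/41 w_R=1
asked value: 1

recognized (axles ride arm R): planetary set, 22/30/82 teeth
row 1 — lock + rotate with arm: ω_sun = ω_ring = ω_arm = x
row 2: sun turns y, ring = −(22/82)·y, arm 0
boundary: total ω_sun = x + y = 0 and total ω_arm = x = 1  ⇒  y = -1, x = 1
row 2 ring = −(22/82)·(-1) = 11/41
totals (row 1 + row 2): sun 1 + (-1) = 0, ring 1 + 11/41 = 52/41, arm 1 + 0 = 1
asked cell (row1, arm) = 1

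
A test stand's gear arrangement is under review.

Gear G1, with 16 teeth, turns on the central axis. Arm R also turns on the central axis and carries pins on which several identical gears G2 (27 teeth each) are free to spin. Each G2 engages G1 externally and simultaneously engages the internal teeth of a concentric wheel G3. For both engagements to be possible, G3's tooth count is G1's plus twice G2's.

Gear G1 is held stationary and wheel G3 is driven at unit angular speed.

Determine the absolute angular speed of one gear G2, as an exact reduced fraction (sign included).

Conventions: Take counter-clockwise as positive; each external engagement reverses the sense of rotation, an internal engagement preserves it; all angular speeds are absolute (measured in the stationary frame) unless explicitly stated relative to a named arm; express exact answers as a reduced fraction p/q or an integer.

recognized (axles ride arm R): planetary set, 16/27/70 teeth
ring teeth: 16 + 2·27 = 70
16(ω_sun−ω_arm) = −70(ω_ring−ω_arm),  ω_sun = 0, ω_ring = 1
16(0−ω_arm) = −70(1−ω_arm)  ⇒  86·ω_arm = 70  ⇒  ω_arm = 35/43
sun–planet mesh: 16·(0−35/43) = −27·(ω_p−ω_arm)  ⇒  ω_p−ω_arm = 560/1161
ω_p = 35/43 + 560/1161 = 35/27
exact speed ratio = 35/27

35/27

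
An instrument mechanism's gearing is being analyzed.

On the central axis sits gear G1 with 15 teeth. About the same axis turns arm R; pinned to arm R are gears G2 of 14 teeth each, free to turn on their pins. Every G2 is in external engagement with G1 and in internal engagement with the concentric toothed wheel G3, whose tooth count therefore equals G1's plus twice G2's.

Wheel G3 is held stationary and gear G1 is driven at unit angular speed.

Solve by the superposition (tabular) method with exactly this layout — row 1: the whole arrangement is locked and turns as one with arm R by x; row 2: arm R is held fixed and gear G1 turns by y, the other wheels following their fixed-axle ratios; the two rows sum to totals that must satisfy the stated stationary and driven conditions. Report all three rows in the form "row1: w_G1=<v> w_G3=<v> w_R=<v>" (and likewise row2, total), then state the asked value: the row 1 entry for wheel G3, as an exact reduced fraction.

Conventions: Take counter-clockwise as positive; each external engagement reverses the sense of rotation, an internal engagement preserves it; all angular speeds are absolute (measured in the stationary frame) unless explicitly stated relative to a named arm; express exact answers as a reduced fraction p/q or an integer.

recognized (axles ride arm R): planetary set, 15/14/43 teeth
row 1: whole set turns with the arm by x
row 2 (arm held, sun turns y): ω_ring = −(15/43)·y, ω_arm = 0
boundary: total ω_ring = x − (15/43)·y = 0 and total ω_sun = x + y = 1  ⇒  y = 43/58, x = 15/58
row 2 ring = −(15/43)·43/58 = -15/58
totals (row 1 + row 2): sun 15/58 + 43/58 = 1, ring 15/58 + (-15/58) = 0, arm 15/58 + 0 = 15/58
asked cell (row1, ring) = 15/58

row1: w_G1=15/58 w_G3=15/58 w_R=15/58
row2: w_G1=43/58 w_G3=-15/58 w_R=0
total: w_G1=1 w_G3=0 w_R=15/58
asked value: 15/58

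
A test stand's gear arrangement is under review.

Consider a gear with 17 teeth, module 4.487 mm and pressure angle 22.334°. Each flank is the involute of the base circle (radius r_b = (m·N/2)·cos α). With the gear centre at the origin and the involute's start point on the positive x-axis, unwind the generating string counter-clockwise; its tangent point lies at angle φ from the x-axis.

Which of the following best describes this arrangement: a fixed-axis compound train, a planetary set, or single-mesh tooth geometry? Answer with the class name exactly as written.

class = single-mesh tooth geometry [base-circle involute, m = 4.487, 17T]
classification: single-mesh tooth geometry

single-mesh tooth geometry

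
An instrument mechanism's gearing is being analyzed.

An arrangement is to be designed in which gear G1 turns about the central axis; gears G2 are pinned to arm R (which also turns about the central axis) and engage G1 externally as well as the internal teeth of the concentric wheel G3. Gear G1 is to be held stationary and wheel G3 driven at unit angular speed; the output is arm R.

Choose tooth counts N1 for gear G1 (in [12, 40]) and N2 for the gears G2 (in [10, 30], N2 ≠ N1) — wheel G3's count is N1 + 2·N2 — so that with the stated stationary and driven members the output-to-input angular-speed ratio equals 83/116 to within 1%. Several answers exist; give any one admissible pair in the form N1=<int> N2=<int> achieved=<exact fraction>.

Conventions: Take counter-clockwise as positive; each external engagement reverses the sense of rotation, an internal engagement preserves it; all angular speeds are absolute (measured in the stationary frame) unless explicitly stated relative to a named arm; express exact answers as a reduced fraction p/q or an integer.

class = planetary set [ratio 83/116 wanted; Willis about the carrier]
Willis with ω_sun = 0: ω_arm/ω_ring = N3/(N1+N3); set equal to 83/116  ⇒  N3/N1 = (83/116)/(1 − 83/116) = 83/33
N3 = N1 + 2·N2  ⇒  N2/N1 = (N3/N1 − 1)/2 = (83/33 − 1)/2 = 25/33
smallest multiple with N1 ≥ 12 and N2 ≥ 10: k = 1  ⇒  N1 = 1·33 = 33, N2 = 1·25 = 25 (N1 ≤ 40, N2 ≤ 30, N2 ≠ N1 ✓), N3 = 33 + 2·25 = 83
check: N3/(N1+N3) with N1 = 33, N3 = 83 gives 83/116; |achieved − target| = 0 ≤ 83/11600 ✓

N1=33 N2=25 achieved=83/116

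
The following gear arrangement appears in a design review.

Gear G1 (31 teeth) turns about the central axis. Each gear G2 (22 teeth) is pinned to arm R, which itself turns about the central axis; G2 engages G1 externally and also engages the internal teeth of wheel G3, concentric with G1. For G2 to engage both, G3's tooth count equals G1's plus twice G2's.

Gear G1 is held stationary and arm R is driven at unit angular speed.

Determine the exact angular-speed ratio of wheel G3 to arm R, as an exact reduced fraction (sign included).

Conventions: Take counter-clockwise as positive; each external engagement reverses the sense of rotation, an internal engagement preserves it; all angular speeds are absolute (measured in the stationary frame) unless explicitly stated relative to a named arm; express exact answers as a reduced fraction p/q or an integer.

topology: planetary set — G1 31T / G2 22T / G3 75T, arm = carrier (Willis)
ring teeth: 31 + 2·22 = 75
31(ω_sun−ω_arm) = −75(ω_ring−ω_arm),  ω_sun = 0, ω_arm = 1
ω_ring = 1 − (31/75)(0−1) = 106/75
ω_out/ω_in = 106/75

106/75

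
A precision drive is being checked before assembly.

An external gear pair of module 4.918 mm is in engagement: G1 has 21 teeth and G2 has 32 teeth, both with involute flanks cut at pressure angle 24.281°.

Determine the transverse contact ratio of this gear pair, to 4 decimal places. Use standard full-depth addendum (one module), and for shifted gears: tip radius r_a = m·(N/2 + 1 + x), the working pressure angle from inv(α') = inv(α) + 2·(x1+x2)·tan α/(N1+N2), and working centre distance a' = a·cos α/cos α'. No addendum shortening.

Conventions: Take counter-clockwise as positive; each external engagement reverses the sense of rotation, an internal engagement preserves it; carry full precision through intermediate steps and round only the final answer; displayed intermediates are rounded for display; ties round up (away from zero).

1.4710

recognized (one external pair, fixed centres): single-mesh tooth geometry, m = 4.918, N1 = 21, N2 = 32
base radii: r_b1 = 47.070998, r_b2 = 71.727235
tip radii: r_a1 = 56.557000, r_a2 = 83.606000
no profile shift: α' = α, a' = a
action lengths: √(r_a1²−r_b1²) = 31.353076, √(r_a2²−r_b2²) = 42.955407
base pitch p_b = π·m·cos α = 14.083610
CR = (31.353076 + 42.955407 − 130.327000·sin 24.28100°)/14.083610 = 1.470961
contact ratio ≈ 1.4710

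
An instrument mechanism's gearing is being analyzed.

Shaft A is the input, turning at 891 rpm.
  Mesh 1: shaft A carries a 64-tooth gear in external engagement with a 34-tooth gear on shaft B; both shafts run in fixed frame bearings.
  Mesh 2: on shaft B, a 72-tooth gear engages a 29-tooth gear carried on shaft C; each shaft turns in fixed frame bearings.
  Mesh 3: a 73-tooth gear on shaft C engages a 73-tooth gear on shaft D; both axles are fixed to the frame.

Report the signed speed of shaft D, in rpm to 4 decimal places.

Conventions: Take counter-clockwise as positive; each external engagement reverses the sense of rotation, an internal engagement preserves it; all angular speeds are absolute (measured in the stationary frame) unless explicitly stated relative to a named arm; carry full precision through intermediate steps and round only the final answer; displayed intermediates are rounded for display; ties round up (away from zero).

-4164.0243 rpm

recognized (4 fixed axles, 3 meshes): fixed-axis compound train
mesh 1 [64T→34T]: ω = 891.0000×64/34 = 1677.1765 rpm, sense flips to −
mesh 2 [72T→29T]: ω = 1677.1765×72/29 = 4164.0243 rpm, sense flips to +
mesh 3 [73T→73T]: ω = 4164.0243×73/73 = 4164.0243 rpm, sense flips to −
signed output speed = -4164.0243 rpm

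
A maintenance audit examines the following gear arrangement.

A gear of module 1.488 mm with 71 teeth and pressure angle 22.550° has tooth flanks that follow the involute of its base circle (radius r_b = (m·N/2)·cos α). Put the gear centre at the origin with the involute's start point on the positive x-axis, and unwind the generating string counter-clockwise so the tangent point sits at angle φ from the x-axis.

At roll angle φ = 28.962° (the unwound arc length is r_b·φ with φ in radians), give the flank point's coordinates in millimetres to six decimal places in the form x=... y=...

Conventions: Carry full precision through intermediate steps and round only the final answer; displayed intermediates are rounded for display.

topology: single-mesh involute geometry — m = 1.488, N = 71
pitch radius r_p = m·N/2 = 1.488·71/2 = 52.824000
base radius r_b = r_p·cos α = 52.824000·cos 22.550° = 48.785353
roll angle φ = 28.962° = 0.50548226 rad
x = r_b·(cos φ + φ·sin φ) = 54.625469
y = r_b·(sin φ − φ·cos φ) = 2.047144

x=54.625469 y=2.047144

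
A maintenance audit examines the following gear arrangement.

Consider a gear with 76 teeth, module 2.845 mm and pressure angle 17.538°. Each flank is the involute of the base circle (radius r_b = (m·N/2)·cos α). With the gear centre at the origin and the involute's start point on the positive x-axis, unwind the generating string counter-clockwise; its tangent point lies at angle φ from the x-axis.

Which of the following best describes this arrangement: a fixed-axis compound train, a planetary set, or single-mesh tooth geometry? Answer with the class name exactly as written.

single-mesh tooth geometry

recognized (one wheel, involute flank): single-mesh tooth geometry, m = 2.845, N = 76
classification: single-mesh tooth geometry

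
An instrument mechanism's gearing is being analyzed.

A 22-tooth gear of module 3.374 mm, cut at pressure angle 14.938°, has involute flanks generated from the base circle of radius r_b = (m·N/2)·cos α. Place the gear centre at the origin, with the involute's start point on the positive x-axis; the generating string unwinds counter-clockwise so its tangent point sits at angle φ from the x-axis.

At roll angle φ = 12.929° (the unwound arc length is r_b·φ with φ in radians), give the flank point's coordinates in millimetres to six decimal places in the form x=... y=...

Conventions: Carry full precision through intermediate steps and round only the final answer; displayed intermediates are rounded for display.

x=36.761136 y=0.136647

class = single-mesh tooth geometry [base-circle involute, m = 3.374, 22T]
pitch radius r_p = m·N/2 = 3.374·22/2 = 37.114000
base radius r_b = r_p·cos α = 37.114000·cos 14.938° = 35.859745
roll angle φ = 12.929° = 0.22565362 rad
x = r_b·(cos φ + φ·sin φ) = 36.761136
y = r_b·(sin φ − φ·cos φ) = 0.136647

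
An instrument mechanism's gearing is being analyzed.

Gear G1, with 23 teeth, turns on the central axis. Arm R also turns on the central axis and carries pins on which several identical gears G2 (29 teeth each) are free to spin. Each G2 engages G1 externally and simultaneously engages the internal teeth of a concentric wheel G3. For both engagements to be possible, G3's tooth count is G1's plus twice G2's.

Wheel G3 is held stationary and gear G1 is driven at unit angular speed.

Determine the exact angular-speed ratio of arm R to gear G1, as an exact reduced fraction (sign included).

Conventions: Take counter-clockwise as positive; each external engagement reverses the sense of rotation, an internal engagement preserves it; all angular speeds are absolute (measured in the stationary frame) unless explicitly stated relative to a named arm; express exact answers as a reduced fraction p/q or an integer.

23/104

topology: planetary set — G1 23T / G2 29T / G3 81T, arm = carrier (Willis)
ring teeth: 23 + 2·29 = 81
23(ω_sun−ω_arm) = −81(ω_ring−ω_arm),  ω_ring = 0, ω_sun = 1
23(1−ω_arm) = −81(0−ω_arm)  ⇒  104·ω_arm = 23  ⇒  ω_arm = 23/104
ω_out/ω_in = 23/104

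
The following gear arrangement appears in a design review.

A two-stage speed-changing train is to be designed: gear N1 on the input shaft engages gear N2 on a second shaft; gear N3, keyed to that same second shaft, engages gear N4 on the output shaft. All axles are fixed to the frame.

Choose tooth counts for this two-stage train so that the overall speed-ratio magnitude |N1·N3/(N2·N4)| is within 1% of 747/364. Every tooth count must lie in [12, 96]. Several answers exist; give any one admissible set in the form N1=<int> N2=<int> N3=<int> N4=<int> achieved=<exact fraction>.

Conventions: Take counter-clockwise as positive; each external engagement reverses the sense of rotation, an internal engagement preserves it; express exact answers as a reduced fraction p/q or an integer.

design class (target 747/364): fixed-axis compound train
target = 747/364 in lowest terms: an exact hit needs N1·N3 = k·747 and N2·N4 = k·364 for one integer k, every count in [12, 96]; additionally prefer no 1:1 stage (N1 ≠ N2, N3 ≠ N4)
k = 1: no 1:1-free in-range split of k·747 and k·364 into factor pairs; take k = 2
k = 2: N1·N3 = 1494 = 18·83, N2·N4 = 728 = 13·56
achieved = 18·83/(13·56) = 747/364; |achieved − target| = 0 ≤ 747/36400 ✓

N1=18 N2=13 N3=83 N4=56 achieved=747/364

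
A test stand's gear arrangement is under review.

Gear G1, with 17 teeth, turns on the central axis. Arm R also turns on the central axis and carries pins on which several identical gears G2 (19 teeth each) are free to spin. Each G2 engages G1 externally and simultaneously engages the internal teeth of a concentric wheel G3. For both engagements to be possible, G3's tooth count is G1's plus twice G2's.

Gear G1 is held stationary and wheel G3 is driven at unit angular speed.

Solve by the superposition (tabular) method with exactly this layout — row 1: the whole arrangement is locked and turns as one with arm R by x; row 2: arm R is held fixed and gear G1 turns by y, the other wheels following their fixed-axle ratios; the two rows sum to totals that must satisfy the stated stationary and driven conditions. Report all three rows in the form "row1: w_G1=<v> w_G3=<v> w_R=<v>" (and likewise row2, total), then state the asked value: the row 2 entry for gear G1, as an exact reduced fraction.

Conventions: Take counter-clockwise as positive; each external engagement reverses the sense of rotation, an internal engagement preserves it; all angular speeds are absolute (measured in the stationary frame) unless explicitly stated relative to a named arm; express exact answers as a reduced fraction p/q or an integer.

row1: w_G1=55/72 w_G3=55/72 w_R=55/72
row2: w_G1=-55/72 w_G3=17/72 w_R=0
total: w_G1=0 w_G3=1 w_R=55/72
asked value: -55/72

class = planetary set [G3 = 17+2·19 = 55; Willis about the carrier]
superposition row 1 [locked train]: every member turns x
row 2 (arm held, sun turns y): ω_ring = −(17/55)·y, ω_arm = 0
boundary: total ω_sun = x + y = 0 and total ω_ring = x − (17/55)·y = 1  ⇒  y = -55/72, x = 55/72
row 2 ring = −(17/55)·(-55/72) = 17/72
totals (row 1 + row 2): sun 55/72 + (-55/72) = 0, ring 55/72 + 17/72 = 1, arm 55/72 + 0 = 55/72
asked cell (row2, sun) = -55/72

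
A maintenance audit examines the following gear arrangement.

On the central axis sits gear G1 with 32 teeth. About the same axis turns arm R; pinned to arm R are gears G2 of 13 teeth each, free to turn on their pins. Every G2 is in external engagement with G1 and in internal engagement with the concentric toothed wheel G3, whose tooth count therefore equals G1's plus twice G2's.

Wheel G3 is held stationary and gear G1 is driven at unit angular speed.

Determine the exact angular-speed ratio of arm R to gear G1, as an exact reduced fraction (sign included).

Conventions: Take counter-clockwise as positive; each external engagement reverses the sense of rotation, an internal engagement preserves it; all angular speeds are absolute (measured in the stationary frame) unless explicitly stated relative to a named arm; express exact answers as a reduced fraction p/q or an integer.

planetary set (32T centre, 13T on arm, 58T internal) — Willis relation
ring teeth: 32 + 2·13 = 58
32(ω_sun−ω_arm) = −58(ω_ring−ω_arm),  ω_ring = 0, ω_sun = 1
32(1−ω_arm) = −58(0−ω_arm)  ⇒  90·ω_arm = 32  ⇒  ω_arm = 16/45
ω_out/ω_in = 16/45

16/45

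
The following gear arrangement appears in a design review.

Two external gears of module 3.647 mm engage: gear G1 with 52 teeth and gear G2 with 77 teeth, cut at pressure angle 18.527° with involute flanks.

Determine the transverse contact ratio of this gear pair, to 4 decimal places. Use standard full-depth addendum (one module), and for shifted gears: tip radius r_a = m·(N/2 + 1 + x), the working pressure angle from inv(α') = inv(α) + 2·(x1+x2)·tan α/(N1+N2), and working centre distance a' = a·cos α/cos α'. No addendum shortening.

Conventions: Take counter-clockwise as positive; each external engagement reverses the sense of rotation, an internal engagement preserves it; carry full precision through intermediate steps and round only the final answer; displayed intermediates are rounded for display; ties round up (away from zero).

single-mesh involute tooth geometry (52T engaging 77T at module 3.647)
base radii: r_b1 = 89.907757, r_b2 = 133.132641
tip radii: r_a1 = 98.469000, r_a2 = 144.056500
no profile shift: α' = α, a' = a
action lengths: √(r_a1²−r_b1²) = 40.158924, √(r_a2²−r_b2²) = 55.027041
base pitch p_b = π·m·cos α = 10.863598
CR = (40.158924 + 55.027041 − 235.231500·sin 18.52700°)/10.863598 = 1.881587
contact ratio ≈ 1.8816

1.8816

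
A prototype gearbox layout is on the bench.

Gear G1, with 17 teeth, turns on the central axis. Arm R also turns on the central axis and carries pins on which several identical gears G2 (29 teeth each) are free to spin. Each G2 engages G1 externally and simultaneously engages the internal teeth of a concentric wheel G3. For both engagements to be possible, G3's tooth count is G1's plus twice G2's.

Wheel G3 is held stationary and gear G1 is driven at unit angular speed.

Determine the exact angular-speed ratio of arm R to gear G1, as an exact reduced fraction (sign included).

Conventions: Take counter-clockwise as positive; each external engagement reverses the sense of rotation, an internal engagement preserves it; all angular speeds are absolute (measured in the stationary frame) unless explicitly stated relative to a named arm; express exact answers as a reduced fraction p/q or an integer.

class = planetary set [G3 = 17+2·29 = 75; Willis about the carrier]
ring teeth: 17 + 2·29 = 75
17(ω_sun−ω_arm) = −75(ω_ring−ω_arm),  ω_ring = 0, ω_sun = 1
17(1−ω_arm) = −75(0−ω_arm)  ⇒  92·ω_arm = 17  ⇒  ω_arm = 17/92
ω_out/ω_in = 17/92

17/92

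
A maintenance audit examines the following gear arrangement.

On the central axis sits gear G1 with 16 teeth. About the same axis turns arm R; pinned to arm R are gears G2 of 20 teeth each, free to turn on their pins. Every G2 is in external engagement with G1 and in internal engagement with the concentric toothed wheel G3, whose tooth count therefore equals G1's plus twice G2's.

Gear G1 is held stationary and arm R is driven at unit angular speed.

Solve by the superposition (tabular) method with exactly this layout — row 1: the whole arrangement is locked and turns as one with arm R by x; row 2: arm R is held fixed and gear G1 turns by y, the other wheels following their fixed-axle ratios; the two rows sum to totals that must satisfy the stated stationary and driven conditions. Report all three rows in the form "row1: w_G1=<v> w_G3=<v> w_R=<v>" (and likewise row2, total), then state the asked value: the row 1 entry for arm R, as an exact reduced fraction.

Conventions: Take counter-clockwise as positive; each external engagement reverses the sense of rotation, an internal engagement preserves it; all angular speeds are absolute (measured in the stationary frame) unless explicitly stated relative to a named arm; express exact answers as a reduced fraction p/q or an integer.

recognized (axles ride arm R): planetary set, 16/20/56 teeth
row 1: whole set turns with the arm by x
superposition row 2 [arm held]: sun y, ring −(16/56)·y, arm 0
boundary: total ω_sun = x + y = 0 and total ω_arm = x = 1  ⇒  y = -1, x = 1
row 2 ring = −(16/56)·(-1) = 2/7
totals (row 1 + row 2): sun 1 + (-1) = 0, ring 1 + 2/7 = 9/7, arm 1 + 0 = 1
asked cell (row1, arm) = 1

row1: w_G1=1 w_G3=1 w_R=1
row2: w_G1=-1 w_G3=2/7 w_R=0
total: w_G1=0 w_G3=9/7 w_R=1
asked value: 1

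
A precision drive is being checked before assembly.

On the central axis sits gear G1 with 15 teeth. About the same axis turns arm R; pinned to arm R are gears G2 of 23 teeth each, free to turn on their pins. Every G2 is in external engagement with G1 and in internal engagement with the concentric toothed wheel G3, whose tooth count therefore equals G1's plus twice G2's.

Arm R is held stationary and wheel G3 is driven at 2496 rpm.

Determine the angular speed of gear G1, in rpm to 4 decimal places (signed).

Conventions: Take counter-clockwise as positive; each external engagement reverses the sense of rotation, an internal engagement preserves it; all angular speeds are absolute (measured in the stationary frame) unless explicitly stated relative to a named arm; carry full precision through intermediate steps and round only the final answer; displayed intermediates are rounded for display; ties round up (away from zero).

-10150.4000 rpm

recognized (axles ride arm R): planetary set, 15/23/61 teeth
normalise by the input: solve with ω_ring = 1, then scale by 2496 rpm
ring teeth: 15 + 2·23 = 61
15(ω_sun−ω_arm) = −61(ω_ring−ω_arm),  ω_arm = 0, ω_ring = 1
ω_sun = 0 − (61/15)(1−0) = -61/15
scale: ω_sun = -61/15 × 2496 rpm = -10150.4000 rpm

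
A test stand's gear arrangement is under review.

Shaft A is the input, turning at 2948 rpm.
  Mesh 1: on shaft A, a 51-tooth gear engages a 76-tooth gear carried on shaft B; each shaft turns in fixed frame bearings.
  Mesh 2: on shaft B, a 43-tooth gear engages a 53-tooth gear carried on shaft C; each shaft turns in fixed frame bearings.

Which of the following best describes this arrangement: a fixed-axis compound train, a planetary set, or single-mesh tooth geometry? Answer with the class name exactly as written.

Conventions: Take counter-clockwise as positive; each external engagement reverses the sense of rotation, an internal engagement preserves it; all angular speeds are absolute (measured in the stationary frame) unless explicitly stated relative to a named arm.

fixed-axis compound train

recognized (3 fixed axles, 2 meshes): fixed-axis compound train
classification: fixed-axis compound train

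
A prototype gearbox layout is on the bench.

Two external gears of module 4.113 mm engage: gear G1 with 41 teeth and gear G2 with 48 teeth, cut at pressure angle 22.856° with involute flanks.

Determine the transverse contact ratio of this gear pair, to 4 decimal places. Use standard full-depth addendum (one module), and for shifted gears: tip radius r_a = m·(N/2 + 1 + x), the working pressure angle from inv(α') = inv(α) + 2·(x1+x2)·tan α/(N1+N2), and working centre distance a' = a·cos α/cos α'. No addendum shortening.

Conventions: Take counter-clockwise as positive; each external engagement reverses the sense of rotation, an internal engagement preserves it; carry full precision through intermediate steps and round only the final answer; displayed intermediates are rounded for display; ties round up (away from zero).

1.6027

topology: single-mesh involute geometry — m = 4.113, 41T/48T pair
base radii: r_b1 = 77.696302, r_b2 = 90.961525
tip radii: r_a1 = 88.429500, r_a2 = 102.825000
no profile shift: α' = α, a' = a
action lengths: √(r_a1²−r_b1²) = 42.226308, √(r_a2²−r_b2²) = 47.947697
base pitch p_b = π·m·cos α = 11.906836
CR = (42.226308 + 47.947697 − 183.028500·sin 22.85600°)/11.906836 = 1.602670
contact ratio ≈ 1.6027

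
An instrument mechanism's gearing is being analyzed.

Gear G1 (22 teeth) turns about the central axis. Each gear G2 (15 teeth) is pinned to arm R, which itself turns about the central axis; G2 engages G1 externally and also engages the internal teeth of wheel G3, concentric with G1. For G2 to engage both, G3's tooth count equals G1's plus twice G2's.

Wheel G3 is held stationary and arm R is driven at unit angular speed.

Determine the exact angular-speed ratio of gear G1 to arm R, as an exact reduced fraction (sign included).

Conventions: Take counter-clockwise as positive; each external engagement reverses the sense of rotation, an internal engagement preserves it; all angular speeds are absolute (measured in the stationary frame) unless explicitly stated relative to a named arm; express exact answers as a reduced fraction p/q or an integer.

37/11

topology: planetary set — G1 22T / G2 15T / G3 52T, arm = carrier (Willis)
ring teeth: 22 + 2·15 = 52
22(ω_sun−ω_arm) = −52(ω_ring−ω_arm),  ω_ring = 0, ω_arm = 1
ω_sun = 1 − (52/22)(0−1) = 37/11
ω_out/ω_in = 37/11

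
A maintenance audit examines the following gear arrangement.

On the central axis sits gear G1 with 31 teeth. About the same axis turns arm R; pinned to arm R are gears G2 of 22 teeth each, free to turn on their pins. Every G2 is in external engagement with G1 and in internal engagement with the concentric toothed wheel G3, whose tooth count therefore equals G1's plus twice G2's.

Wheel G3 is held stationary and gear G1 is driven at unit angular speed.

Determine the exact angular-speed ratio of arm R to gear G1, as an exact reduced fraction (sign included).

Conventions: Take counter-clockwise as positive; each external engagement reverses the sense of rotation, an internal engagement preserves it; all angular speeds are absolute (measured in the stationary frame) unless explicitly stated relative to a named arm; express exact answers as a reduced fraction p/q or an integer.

31/106

planetary set (31T centre, 22T on arm, 75T internal) — Willis relation
ring teeth: 31 + 2·22 = 75
31(ω_sun−ω_arm) = −75(ω_ring−ω_arm),  ω_ring = 0, ω_sun = 1
31(1−ω_arm) = −75(0−ω_arm)  ⇒  106·ω_arm = 31  ⇒  ω_arm = 31/106
ω_out/ω_in = 31/106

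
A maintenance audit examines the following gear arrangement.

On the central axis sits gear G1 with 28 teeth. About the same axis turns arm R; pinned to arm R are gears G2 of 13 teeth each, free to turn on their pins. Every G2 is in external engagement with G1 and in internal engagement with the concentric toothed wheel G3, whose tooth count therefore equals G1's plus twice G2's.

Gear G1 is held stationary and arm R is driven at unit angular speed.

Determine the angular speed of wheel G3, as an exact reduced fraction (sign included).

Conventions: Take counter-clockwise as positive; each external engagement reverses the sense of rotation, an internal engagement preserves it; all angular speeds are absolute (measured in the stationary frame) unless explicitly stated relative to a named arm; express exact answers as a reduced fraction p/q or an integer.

41/27

recognized (axles ride arm R): planetary set, 28/13/54 teeth
ring teeth: 28 + 2·13 = 54
28(ω_sun−ω_arm) = −54(ω_ring−ω_arm),  ω_sun = 0, ω_arm = 1
ω_ring = 1 − (28/54)(0−1) = 41/27
exact speed ratio = 41/27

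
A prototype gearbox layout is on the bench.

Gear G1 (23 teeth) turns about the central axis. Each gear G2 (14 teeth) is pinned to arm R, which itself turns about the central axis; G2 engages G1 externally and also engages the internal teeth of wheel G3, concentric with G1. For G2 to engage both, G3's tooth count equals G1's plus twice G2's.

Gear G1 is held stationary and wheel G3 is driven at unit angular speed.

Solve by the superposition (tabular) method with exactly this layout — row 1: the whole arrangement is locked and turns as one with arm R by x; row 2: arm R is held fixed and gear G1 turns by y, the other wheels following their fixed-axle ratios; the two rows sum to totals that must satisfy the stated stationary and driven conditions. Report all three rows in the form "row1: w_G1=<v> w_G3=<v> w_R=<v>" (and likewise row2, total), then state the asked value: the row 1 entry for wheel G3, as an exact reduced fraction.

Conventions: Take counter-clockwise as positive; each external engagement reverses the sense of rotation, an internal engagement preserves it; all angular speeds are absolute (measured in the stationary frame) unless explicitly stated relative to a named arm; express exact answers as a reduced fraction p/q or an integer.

planetary set (23T centre, 14T on arm, 51T internal) — Willis relation
row 1 — lock + rotate with arm: ω_sun = ω_ring = ω_arm = x
row 2: sun turns y, ring = −(23/51)·y, arm 0
boundary: total ω_sun = x + y = 0 and total ω_ring = x − (23/51)·y = 1  ⇒  y = -51/74, x = 51/74
row 2 ring = −(23/51)·(-51/74) = 23/74
totals (row 1 + row 2): sun 51/74 + (-51/74) = 0, ring 51/74 + 23/74 = 1, arm 51/74 + 0 = 51/74
asked cell (row1, ring) = 51/74

row1: w_G1=51/74 w_G3=51/74 w_R=51/74
row2: w_G1=-51/74 w_G3=23/74 w_R=0
total: w_G1=0 w_G3=1 w_R=51/74
asked value: 51/74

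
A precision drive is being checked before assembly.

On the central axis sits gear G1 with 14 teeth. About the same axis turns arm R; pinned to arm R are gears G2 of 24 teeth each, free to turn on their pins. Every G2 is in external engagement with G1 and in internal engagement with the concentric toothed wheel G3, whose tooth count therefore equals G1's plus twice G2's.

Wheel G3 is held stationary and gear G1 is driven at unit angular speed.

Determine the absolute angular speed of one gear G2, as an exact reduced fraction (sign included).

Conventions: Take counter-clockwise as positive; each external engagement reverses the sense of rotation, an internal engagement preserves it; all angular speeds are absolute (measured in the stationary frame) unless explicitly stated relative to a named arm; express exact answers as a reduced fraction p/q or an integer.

-7/24

class = planetary set [G3 = 14+2·24 = 62; Willis about the carrier]
ring teeth: 14 + 2·24 = 62
14(ω_sun−ω_arm) = −62(ω_ring−ω_arm),  ω_ring = 0, ω_sun = 1
14(1−ω_arm) = −62(0−ω_arm)  ⇒  76·ω_arm = 14  ⇒  ω_arm = 7/38
sun–planet mesh: 14·(1−7/38) = −24·(ω_p−ω_arm)  ⇒  ω_p−ω_arm = -217/456
ω_p = 7/38 − 217/456 = -7/24
exact speed ratio = -7/24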